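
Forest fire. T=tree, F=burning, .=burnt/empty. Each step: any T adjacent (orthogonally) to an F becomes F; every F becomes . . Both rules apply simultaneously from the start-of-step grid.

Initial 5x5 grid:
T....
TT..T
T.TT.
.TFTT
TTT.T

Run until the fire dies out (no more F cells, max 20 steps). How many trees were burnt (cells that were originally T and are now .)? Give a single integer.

Answer: 9

Derivation:
Step 1: +4 fires, +1 burnt (F count now 4)
Step 2: +3 fires, +4 burnt (F count now 3)
Step 3: +2 fires, +3 burnt (F count now 2)
Step 4: +0 fires, +2 burnt (F count now 0)
Fire out after step 4
Initially T: 14, now '.': 20
Total burnt (originally-T cells now '.'): 9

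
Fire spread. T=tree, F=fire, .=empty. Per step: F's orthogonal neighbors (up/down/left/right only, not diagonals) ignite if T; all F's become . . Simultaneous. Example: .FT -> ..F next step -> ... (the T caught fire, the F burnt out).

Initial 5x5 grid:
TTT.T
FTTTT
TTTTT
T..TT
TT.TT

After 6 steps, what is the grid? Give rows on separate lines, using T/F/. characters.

Step 1: 3 trees catch fire, 1 burn out
  FTT.T
  .FTTT
  FTTTT
  T..TT
  TT.TT
Step 2: 4 trees catch fire, 3 burn out
  .FT.T
  ..FTT
  .FTTT
  F..TT
  TT.TT
Step 3: 4 trees catch fire, 4 burn out
  ..F.T
  ...FT
  ..FTT
  ...TT
  FT.TT
Step 4: 3 trees catch fire, 4 burn out
  ....T
  ....F
  ...FT
  ...TT
  .F.TT
Step 5: 3 trees catch fire, 3 burn out
  ....F
  .....
  ....F
  ...FT
  ...TT
Step 6: 2 trees catch fire, 3 burn out
  .....
  .....
  .....
  ....F
  ...FT

.....
.....
.....
....F
...FT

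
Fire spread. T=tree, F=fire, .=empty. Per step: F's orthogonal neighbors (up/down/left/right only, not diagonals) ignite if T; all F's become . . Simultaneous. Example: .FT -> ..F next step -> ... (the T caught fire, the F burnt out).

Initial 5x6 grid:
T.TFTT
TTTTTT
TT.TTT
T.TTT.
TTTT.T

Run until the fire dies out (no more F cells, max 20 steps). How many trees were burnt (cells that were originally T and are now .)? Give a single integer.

Answer: 23

Derivation:
Step 1: +3 fires, +1 burnt (F count now 3)
Step 2: +4 fires, +3 burnt (F count now 4)
Step 3: +4 fires, +4 burnt (F count now 4)
Step 4: +6 fires, +4 burnt (F count now 6)
Step 5: +3 fires, +6 burnt (F count now 3)
Step 6: +2 fires, +3 burnt (F count now 2)
Step 7: +1 fires, +2 burnt (F count now 1)
Step 8: +0 fires, +1 burnt (F count now 0)
Fire out after step 8
Initially T: 24, now '.': 29
Total burnt (originally-T cells now '.'): 23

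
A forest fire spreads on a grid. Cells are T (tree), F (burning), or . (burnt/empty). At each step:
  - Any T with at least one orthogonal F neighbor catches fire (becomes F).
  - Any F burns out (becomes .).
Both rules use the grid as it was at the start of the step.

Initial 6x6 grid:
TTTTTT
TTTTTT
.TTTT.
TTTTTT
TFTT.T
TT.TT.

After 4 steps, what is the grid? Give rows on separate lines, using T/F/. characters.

Step 1: 4 trees catch fire, 1 burn out
  TTTTTT
  TTTTTT
  .TTTT.
  TFTTTT
  F.FT.T
  TF.TT.
Step 2: 5 trees catch fire, 4 burn out
  TTTTTT
  TTTTTT
  .FTTT.
  F.FTTT
  ...F.T
  F..TT.
Step 3: 4 trees catch fire, 5 burn out
  TTTTTT
  TFTTTT
  ..FTT.
  ...FTT
  .....T
  ...FT.
Step 4: 6 trees catch fire, 4 burn out
  TFTTTT
  F.FTTT
  ...FT.
  ....FT
  .....T
  ....F.

TFTTTT
F.FTTT
...FT.
....FT
.....T
....F.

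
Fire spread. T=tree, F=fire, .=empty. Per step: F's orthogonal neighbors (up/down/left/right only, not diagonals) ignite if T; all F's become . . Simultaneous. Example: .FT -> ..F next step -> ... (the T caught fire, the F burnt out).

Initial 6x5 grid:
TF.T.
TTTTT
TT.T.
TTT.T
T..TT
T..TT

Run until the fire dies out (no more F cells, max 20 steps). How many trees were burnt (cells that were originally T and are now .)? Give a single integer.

Step 1: +2 fires, +1 burnt (F count now 2)
Step 2: +3 fires, +2 burnt (F count now 3)
Step 3: +3 fires, +3 burnt (F count now 3)
Step 4: +5 fires, +3 burnt (F count now 5)
Step 5: +1 fires, +5 burnt (F count now 1)
Step 6: +1 fires, +1 burnt (F count now 1)
Step 7: +0 fires, +1 burnt (F count now 0)
Fire out after step 7
Initially T: 20, now '.': 25
Total burnt (originally-T cells now '.'): 15

Answer: 15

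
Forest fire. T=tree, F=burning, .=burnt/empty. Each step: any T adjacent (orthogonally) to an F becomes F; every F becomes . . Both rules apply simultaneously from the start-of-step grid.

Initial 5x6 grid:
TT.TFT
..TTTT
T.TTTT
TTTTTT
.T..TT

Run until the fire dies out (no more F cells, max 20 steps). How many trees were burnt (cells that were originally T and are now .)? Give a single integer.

Step 1: +3 fires, +1 burnt (F count now 3)
Step 2: +3 fires, +3 burnt (F count now 3)
Step 3: +4 fires, +3 burnt (F count now 4)
Step 4: +4 fires, +4 burnt (F count now 4)
Step 5: +2 fires, +4 burnt (F count now 2)
Step 6: +1 fires, +2 burnt (F count now 1)
Step 7: +2 fires, +1 burnt (F count now 2)
Step 8: +1 fires, +2 burnt (F count now 1)
Step 9: +0 fires, +1 burnt (F count now 0)
Fire out after step 9
Initially T: 22, now '.': 28
Total burnt (originally-T cells now '.'): 20

Answer: 20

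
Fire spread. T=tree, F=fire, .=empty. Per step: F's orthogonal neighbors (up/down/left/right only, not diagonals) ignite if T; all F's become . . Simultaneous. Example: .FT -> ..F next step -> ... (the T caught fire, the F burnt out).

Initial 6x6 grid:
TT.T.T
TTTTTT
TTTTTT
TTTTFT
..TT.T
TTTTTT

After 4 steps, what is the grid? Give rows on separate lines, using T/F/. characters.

Step 1: 3 trees catch fire, 1 burn out
  TT.T.T
  TTTTTT
  TTTTFT
  TTTF.F
  ..TT.T
  TTTTTT
Step 2: 6 trees catch fire, 3 burn out
  TT.T.T
  TTTTFT
  TTTF.F
  TTF...
  ..TF.F
  TTTTTT
Step 3: 7 trees catch fire, 6 burn out
  TT.T.T
  TTTF.F
  TTF...
  TF....
  ..F...
  TTTFTF
Step 4: 7 trees catch fire, 7 burn out
  TT.F.F
  TTF...
  TF....
  F.....
  ......
  TTF.F.

TT.F.F
TTF...
TF....
F.....
......
TTF.F.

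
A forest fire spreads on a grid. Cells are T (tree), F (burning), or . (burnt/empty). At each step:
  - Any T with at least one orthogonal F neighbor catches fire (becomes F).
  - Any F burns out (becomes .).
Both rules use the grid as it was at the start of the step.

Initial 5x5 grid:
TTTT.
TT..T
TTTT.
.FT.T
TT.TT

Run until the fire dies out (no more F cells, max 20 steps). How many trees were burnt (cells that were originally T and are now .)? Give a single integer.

Answer: 13

Derivation:
Step 1: +3 fires, +1 burnt (F count now 3)
Step 2: +4 fires, +3 burnt (F count now 4)
Step 3: +3 fires, +4 burnt (F count now 3)
Step 4: +2 fires, +3 burnt (F count now 2)
Step 5: +1 fires, +2 burnt (F count now 1)
Step 6: +0 fires, +1 burnt (F count now 0)
Fire out after step 6
Initially T: 17, now '.': 21
Total burnt (originally-T cells now '.'): 13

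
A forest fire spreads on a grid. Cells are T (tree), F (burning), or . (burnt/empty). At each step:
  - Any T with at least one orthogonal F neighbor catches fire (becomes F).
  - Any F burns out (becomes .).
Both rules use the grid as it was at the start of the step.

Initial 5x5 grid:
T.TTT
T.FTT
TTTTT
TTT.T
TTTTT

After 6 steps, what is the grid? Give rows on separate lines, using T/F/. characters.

Step 1: 3 trees catch fire, 1 burn out
  T.FTT
  T..FT
  TTFTT
  TTT.T
  TTTTT
Step 2: 5 trees catch fire, 3 burn out
  T..FT
  T...F
  TF.FT
  TTF.T
  TTTTT
Step 3: 5 trees catch fire, 5 burn out
  T...F
  T....
  F...F
  TF..T
  TTFTT
Step 4: 5 trees catch fire, 5 burn out
  T....
  F....
  .....
  F...F
  TF.FT
Step 5: 3 trees catch fire, 5 burn out
  F....
  .....
  .....
  .....
  F...F
Step 6: 0 trees catch fire, 3 burn out
  .....
  .....
  .....
  .....
  .....

.....
.....
.....
.....
.....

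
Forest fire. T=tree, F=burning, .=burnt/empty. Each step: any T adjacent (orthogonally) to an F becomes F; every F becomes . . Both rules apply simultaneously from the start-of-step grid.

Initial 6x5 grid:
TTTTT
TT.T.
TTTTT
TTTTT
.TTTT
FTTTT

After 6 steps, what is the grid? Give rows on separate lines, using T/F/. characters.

Step 1: 1 trees catch fire, 1 burn out
  TTTTT
  TT.T.
  TTTTT
  TTTTT
  .TTTT
  .FTTT
Step 2: 2 trees catch fire, 1 burn out
  TTTTT
  TT.T.
  TTTTT
  TTTTT
  .FTTT
  ..FTT
Step 3: 3 trees catch fire, 2 burn out
  TTTTT
  TT.T.
  TTTTT
  TFTTT
  ..FTT
  ...FT
Step 4: 5 trees catch fire, 3 burn out
  TTTTT
  TT.T.
  TFTTT
  F.FTT
  ...FT
  ....F
Step 5: 5 trees catch fire, 5 burn out
  TTTTT
  TF.T.
  F.FTT
  ...FT
  ....F
  .....
Step 6: 4 trees catch fire, 5 burn out
  TFTTT
  F..T.
  ...FT
  ....F
  .....
  .....

TFTTT
F..T.
...FT
....F
.....
.....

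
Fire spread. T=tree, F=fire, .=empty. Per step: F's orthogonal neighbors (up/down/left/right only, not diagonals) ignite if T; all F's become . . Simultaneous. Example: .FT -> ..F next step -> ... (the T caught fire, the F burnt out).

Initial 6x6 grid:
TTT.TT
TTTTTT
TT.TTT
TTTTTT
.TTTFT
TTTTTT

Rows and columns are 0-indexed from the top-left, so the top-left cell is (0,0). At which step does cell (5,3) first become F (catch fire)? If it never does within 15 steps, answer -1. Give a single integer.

Step 1: cell (5,3)='T' (+4 fires, +1 burnt)
Step 2: cell (5,3)='F' (+6 fires, +4 burnt)
  -> target ignites at step 2
Step 3: cell (5,3)='.' (+6 fires, +6 burnt)
Step 4: cell (5,3)='.' (+5 fires, +6 burnt)
Step 5: cell (5,3)='.' (+5 fires, +5 burnt)
Step 6: cell (5,3)='.' (+3 fires, +5 burnt)
Step 7: cell (5,3)='.' (+2 fires, +3 burnt)
Step 8: cell (5,3)='.' (+1 fires, +2 burnt)
Step 9: cell (5,3)='.' (+0 fires, +1 burnt)
  fire out at step 9

2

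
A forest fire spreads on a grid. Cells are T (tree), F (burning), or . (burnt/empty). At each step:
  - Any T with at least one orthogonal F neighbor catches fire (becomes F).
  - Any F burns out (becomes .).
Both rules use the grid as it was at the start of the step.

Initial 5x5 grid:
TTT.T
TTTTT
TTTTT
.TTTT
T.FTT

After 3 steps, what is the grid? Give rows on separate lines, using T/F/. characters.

Step 1: 2 trees catch fire, 1 burn out
  TTT.T
  TTTTT
  TTTTT
  .TFTT
  T..FT
Step 2: 4 trees catch fire, 2 burn out
  TTT.T
  TTTTT
  TTFTT
  .F.FT
  T...F
Step 3: 4 trees catch fire, 4 burn out
  TTT.T
  TTFTT
  TF.FT
  ....F
  T....

TTT.T
TTFTT
TF.FT
....F
T....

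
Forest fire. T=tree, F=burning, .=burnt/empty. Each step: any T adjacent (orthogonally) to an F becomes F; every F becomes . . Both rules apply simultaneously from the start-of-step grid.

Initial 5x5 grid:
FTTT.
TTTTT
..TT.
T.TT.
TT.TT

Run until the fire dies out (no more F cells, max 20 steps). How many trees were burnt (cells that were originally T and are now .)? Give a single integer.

Step 1: +2 fires, +1 burnt (F count now 2)
Step 2: +2 fires, +2 burnt (F count now 2)
Step 3: +2 fires, +2 burnt (F count now 2)
Step 4: +2 fires, +2 burnt (F count now 2)
Step 5: +3 fires, +2 burnt (F count now 3)
Step 6: +1 fires, +3 burnt (F count now 1)
Step 7: +1 fires, +1 burnt (F count now 1)
Step 8: +1 fires, +1 burnt (F count now 1)
Step 9: +0 fires, +1 burnt (F count now 0)
Fire out after step 9
Initially T: 17, now '.': 22
Total burnt (originally-T cells now '.'): 14

Answer: 14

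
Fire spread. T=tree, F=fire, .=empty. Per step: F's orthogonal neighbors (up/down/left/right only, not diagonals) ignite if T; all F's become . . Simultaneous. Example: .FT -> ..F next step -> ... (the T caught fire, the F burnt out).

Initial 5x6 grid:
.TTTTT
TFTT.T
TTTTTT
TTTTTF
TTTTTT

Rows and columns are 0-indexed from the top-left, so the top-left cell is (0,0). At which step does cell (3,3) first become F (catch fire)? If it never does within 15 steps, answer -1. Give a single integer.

Step 1: cell (3,3)='T' (+7 fires, +2 burnt)
Step 2: cell (3,3)='F' (+9 fires, +7 burnt)
  -> target ignites at step 2
Step 3: cell (3,3)='.' (+7 fires, +9 burnt)
Step 4: cell (3,3)='.' (+3 fires, +7 burnt)
Step 5: cell (3,3)='.' (+0 fires, +3 burnt)
  fire out at step 5

2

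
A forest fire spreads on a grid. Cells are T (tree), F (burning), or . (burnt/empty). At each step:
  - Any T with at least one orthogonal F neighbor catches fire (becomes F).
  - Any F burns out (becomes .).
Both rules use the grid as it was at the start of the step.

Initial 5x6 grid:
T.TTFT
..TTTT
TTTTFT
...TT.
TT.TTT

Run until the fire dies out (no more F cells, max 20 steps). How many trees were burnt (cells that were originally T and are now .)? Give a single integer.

Step 1: +6 fires, +2 burnt (F count now 6)
Step 2: +6 fires, +6 burnt (F count now 6)
Step 3: +4 fires, +6 burnt (F count now 4)
Step 4: +1 fires, +4 burnt (F count now 1)
Step 5: +0 fires, +1 burnt (F count now 0)
Fire out after step 5
Initially T: 20, now '.': 27
Total burnt (originally-T cells now '.'): 17

Answer: 17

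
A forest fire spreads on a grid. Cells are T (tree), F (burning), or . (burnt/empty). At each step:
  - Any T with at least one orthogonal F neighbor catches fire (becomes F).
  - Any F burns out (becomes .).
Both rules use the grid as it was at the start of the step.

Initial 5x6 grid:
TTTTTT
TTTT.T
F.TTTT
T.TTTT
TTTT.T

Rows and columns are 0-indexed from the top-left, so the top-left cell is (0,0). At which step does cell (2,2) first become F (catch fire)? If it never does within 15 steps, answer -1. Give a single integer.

Step 1: cell (2,2)='T' (+2 fires, +1 burnt)
Step 2: cell (2,2)='T' (+3 fires, +2 burnt)
Step 3: cell (2,2)='T' (+3 fires, +3 burnt)
Step 4: cell (2,2)='F' (+4 fires, +3 burnt)
  -> target ignites at step 4
Step 5: cell (2,2)='.' (+4 fires, +4 burnt)
Step 6: cell (2,2)='.' (+3 fires, +4 burnt)
Step 7: cell (2,2)='.' (+3 fires, +3 burnt)
Step 8: cell (2,2)='.' (+2 fires, +3 burnt)
Step 9: cell (2,2)='.' (+1 fires, +2 burnt)
Step 10: cell (2,2)='.' (+0 fires, +1 burnt)
  fire out at step 10

4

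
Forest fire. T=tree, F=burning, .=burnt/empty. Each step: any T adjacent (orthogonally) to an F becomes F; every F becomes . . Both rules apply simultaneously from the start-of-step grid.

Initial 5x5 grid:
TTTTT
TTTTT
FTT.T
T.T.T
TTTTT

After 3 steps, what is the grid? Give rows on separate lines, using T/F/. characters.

Step 1: 3 trees catch fire, 1 burn out
  TTTTT
  FTTTT
  .FT.T
  F.T.T
  TTTTT
Step 2: 4 trees catch fire, 3 burn out
  FTTTT
  .FTTT
  ..F.T
  ..T.T
  FTTTT
Step 3: 4 trees catch fire, 4 burn out
  .FTTT
  ..FTT
  ....T
  ..F.T
  .FTTT

.FTTT
..FTT
....T
..F.T
.FTTT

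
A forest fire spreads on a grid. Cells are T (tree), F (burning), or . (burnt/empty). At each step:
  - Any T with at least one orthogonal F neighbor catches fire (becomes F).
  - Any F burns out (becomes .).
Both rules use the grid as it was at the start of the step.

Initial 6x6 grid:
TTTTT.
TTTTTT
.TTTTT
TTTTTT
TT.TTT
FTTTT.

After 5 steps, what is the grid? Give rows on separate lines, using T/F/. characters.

Step 1: 2 trees catch fire, 1 burn out
  TTTTT.
  TTTTTT
  .TTTTT
  TTTTTT
  FT.TTT
  .FTTT.
Step 2: 3 trees catch fire, 2 burn out
  TTTTT.
  TTTTTT
  .TTTTT
  FTTTTT
  .F.TTT
  ..FTT.
Step 3: 2 trees catch fire, 3 burn out
  TTTTT.
  TTTTTT
  .TTTTT
  .FTTTT
  ...TTT
  ...FT.
Step 4: 4 trees catch fire, 2 burn out
  TTTTT.
  TTTTTT
  .FTTTT
  ..FTTT
  ...FTT
  ....F.
Step 5: 4 trees catch fire, 4 burn out
  TTTTT.
  TFTTTT
  ..FTTT
  ...FTT
  ....FT
  ......

TTTTT.
TFTTTT
..FTTT
...FTT
....FT
......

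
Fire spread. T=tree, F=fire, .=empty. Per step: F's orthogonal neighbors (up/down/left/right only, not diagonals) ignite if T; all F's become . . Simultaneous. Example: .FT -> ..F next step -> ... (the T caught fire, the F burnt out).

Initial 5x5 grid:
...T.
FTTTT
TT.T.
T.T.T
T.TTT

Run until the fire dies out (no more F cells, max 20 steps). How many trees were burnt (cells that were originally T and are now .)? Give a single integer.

Answer: 10

Derivation:
Step 1: +2 fires, +1 burnt (F count now 2)
Step 2: +3 fires, +2 burnt (F count now 3)
Step 3: +2 fires, +3 burnt (F count now 2)
Step 4: +3 fires, +2 burnt (F count now 3)
Step 5: +0 fires, +3 burnt (F count now 0)
Fire out after step 5
Initially T: 15, now '.': 20
Total burnt (originally-T cells now '.'): 10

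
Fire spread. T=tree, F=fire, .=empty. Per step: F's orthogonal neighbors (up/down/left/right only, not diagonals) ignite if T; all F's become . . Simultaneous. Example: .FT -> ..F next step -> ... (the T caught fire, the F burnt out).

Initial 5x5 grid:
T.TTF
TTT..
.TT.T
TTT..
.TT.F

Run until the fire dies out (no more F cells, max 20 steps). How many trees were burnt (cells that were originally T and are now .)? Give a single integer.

Answer: 13

Derivation:
Step 1: +1 fires, +2 burnt (F count now 1)
Step 2: +1 fires, +1 burnt (F count now 1)
Step 3: +1 fires, +1 burnt (F count now 1)
Step 4: +2 fires, +1 burnt (F count now 2)
Step 5: +3 fires, +2 burnt (F count now 3)
Step 6: +3 fires, +3 burnt (F count now 3)
Step 7: +2 fires, +3 burnt (F count now 2)
Step 8: +0 fires, +2 burnt (F count now 0)
Fire out after step 8
Initially T: 14, now '.': 24
Total burnt (originally-T cells now '.'): 13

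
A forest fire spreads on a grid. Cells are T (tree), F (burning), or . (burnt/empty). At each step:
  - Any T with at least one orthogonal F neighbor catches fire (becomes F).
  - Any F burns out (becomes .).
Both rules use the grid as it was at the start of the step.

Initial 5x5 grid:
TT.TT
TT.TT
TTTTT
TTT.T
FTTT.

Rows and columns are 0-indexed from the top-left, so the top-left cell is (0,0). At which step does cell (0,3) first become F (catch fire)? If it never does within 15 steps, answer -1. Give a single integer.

Step 1: cell (0,3)='T' (+2 fires, +1 burnt)
Step 2: cell (0,3)='T' (+3 fires, +2 burnt)
Step 3: cell (0,3)='T' (+4 fires, +3 burnt)
Step 4: cell (0,3)='T' (+3 fires, +4 burnt)
Step 5: cell (0,3)='T' (+2 fires, +3 burnt)
Step 6: cell (0,3)='T' (+2 fires, +2 burnt)
Step 7: cell (0,3)='F' (+3 fires, +2 burnt)
  -> target ignites at step 7
Step 8: cell (0,3)='.' (+1 fires, +3 burnt)
Step 9: cell (0,3)='.' (+0 fires, +1 burnt)
  fire out at step 9

7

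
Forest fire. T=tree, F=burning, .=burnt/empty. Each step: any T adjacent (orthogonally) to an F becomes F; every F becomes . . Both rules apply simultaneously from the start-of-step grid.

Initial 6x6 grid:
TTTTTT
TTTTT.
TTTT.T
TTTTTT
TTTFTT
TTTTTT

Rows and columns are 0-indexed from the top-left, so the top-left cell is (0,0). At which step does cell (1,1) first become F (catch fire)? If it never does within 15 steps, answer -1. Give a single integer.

Step 1: cell (1,1)='T' (+4 fires, +1 burnt)
Step 2: cell (1,1)='T' (+7 fires, +4 burnt)
Step 3: cell (1,1)='T' (+7 fires, +7 burnt)
Step 4: cell (1,1)='T' (+7 fires, +7 burnt)
Step 5: cell (1,1)='F' (+4 fires, +7 burnt)
  -> target ignites at step 5
Step 6: cell (1,1)='.' (+3 fires, +4 burnt)
Step 7: cell (1,1)='.' (+1 fires, +3 burnt)
Step 8: cell (1,1)='.' (+0 fires, +1 burnt)
  fire out at step 8

5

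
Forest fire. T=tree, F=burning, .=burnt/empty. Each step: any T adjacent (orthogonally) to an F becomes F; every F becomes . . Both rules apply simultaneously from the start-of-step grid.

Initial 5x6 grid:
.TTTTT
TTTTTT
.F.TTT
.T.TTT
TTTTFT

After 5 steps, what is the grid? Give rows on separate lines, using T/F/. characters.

Step 1: 5 trees catch fire, 2 burn out
  .TTTTT
  TFTTTT
  ...TTT
  .F.TFT
  TTTF.F
Step 2: 8 trees catch fire, 5 burn out
  .FTTTT
  F.FTTT
  ...TFT
  ...F.F
  TFF...
Step 3: 6 trees catch fire, 8 burn out
  ..FTTT
  ...FFT
  ...F.F
  ......
  F.....
Step 4: 3 trees catch fire, 6 burn out
  ...FFT
  .....F
  ......
  ......
  ......
Step 5: 1 trees catch fire, 3 burn out
  .....F
  ......
  ......
  ......
  ......

.....F
......
......
......
......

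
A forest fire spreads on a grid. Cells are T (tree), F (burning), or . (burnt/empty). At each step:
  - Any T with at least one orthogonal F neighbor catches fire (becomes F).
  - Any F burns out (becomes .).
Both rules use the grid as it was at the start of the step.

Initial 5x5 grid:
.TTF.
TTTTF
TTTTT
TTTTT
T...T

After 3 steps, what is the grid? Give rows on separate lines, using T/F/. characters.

Step 1: 3 trees catch fire, 2 burn out
  .TF..
  TTTF.
  TTTTF
  TTTTT
  T...T
Step 2: 4 trees catch fire, 3 burn out
  .F...
  TTF..
  TTTF.
  TTTTF
  T...T
Step 3: 4 trees catch fire, 4 burn out
  .....
  TF...
  TTF..
  TTTF.
  T...F

.....
TF...
TTF..
TTTF.
T...F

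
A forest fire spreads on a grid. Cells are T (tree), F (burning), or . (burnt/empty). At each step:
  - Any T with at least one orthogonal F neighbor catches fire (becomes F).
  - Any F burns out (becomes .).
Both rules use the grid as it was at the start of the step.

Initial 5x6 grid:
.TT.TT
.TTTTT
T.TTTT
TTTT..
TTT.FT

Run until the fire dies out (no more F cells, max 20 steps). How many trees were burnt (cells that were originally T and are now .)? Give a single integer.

Step 1: +1 fires, +1 burnt (F count now 1)
Step 2: +0 fires, +1 burnt (F count now 0)
Fire out after step 2
Initially T: 22, now '.': 9
Total burnt (originally-T cells now '.'): 1

Answer: 1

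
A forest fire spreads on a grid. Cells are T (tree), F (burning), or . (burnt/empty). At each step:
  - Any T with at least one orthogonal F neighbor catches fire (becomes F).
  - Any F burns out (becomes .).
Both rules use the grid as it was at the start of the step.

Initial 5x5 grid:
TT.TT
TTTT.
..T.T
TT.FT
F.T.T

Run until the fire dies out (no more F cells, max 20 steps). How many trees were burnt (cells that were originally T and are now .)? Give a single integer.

Step 1: +2 fires, +2 burnt (F count now 2)
Step 2: +3 fires, +2 burnt (F count now 3)
Step 3: +0 fires, +3 burnt (F count now 0)
Fire out after step 3
Initially T: 15, now '.': 15
Total burnt (originally-T cells now '.'): 5

Answer: 5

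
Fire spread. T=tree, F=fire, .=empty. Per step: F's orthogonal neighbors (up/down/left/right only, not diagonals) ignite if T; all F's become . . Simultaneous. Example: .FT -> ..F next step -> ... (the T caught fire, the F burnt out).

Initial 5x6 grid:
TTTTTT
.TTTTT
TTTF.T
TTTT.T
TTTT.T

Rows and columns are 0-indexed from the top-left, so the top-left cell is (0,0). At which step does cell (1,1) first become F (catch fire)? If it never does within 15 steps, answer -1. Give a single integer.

Step 1: cell (1,1)='T' (+3 fires, +1 burnt)
Step 2: cell (1,1)='T' (+6 fires, +3 burnt)
Step 3: cell (1,1)='F' (+7 fires, +6 burnt)
  -> target ignites at step 3
Step 4: cell (1,1)='.' (+5 fires, +7 burnt)
Step 5: cell (1,1)='.' (+3 fires, +5 burnt)
Step 6: cell (1,1)='.' (+1 fires, +3 burnt)
Step 7: cell (1,1)='.' (+0 fires, +1 burnt)
  fire out at step 7

3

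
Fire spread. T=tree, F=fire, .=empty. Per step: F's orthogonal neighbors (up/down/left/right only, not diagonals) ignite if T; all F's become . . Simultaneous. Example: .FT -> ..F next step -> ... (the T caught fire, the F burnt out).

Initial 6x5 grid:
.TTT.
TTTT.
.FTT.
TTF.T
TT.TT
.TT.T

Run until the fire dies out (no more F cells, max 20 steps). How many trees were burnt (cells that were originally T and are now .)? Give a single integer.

Step 1: +3 fires, +2 burnt (F count now 3)
Step 2: +6 fires, +3 burnt (F count now 6)
Step 3: +4 fires, +6 burnt (F count now 4)
Step 4: +2 fires, +4 burnt (F count now 2)
Step 5: +0 fires, +2 burnt (F count now 0)
Fire out after step 5
Initially T: 19, now '.': 26
Total burnt (originally-T cells now '.'): 15

Answer: 15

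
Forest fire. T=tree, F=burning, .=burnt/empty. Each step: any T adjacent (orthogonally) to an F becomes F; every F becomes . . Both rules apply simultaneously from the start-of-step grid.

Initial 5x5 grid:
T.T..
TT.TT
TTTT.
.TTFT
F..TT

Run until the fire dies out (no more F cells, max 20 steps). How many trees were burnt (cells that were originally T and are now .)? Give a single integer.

Answer: 14

Derivation:
Step 1: +4 fires, +2 burnt (F count now 4)
Step 2: +4 fires, +4 burnt (F count now 4)
Step 3: +2 fires, +4 burnt (F count now 2)
Step 4: +2 fires, +2 burnt (F count now 2)
Step 5: +1 fires, +2 burnt (F count now 1)
Step 6: +1 fires, +1 burnt (F count now 1)
Step 7: +0 fires, +1 burnt (F count now 0)
Fire out after step 7
Initially T: 15, now '.': 24
Total burnt (originally-T cells now '.'): 14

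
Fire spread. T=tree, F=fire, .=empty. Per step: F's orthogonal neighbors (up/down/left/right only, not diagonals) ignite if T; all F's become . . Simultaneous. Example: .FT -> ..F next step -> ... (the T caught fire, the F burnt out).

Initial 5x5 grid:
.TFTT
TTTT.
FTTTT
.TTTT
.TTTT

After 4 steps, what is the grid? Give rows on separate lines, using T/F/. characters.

Step 1: 5 trees catch fire, 2 burn out
  .F.FT
  FTFT.
  .FTTT
  .TTTT
  .TTTT
Step 2: 5 trees catch fire, 5 burn out
  ....F
  .F.F.
  ..FTT
  .FTTT
  .TTTT
Step 3: 3 trees catch fire, 5 burn out
  .....
  .....
  ...FT
  ..FTT
  .FTTT
Step 4: 3 trees catch fire, 3 burn out
  .....
  .....
  ....F
  ...FT
  ..FTT

.....
.....
....F
...FT
..FTT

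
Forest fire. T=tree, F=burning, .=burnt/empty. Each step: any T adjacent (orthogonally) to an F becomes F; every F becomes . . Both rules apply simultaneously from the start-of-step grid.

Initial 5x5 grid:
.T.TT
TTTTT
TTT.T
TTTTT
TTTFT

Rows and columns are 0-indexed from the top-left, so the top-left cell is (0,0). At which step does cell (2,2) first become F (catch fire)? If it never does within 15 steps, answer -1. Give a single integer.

Step 1: cell (2,2)='T' (+3 fires, +1 burnt)
Step 2: cell (2,2)='T' (+3 fires, +3 burnt)
Step 3: cell (2,2)='F' (+4 fires, +3 burnt)
  -> target ignites at step 3
Step 4: cell (2,2)='.' (+4 fires, +4 burnt)
Step 5: cell (2,2)='.' (+4 fires, +4 burnt)
Step 6: cell (2,2)='.' (+3 fires, +4 burnt)
Step 7: cell (2,2)='.' (+0 fires, +3 burnt)
  fire out at step 7

3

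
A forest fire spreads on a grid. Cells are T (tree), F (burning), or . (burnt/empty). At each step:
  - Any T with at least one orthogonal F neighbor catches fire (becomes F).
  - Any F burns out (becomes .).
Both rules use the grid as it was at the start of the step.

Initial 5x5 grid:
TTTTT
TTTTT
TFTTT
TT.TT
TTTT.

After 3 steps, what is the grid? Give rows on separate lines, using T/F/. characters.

Step 1: 4 trees catch fire, 1 burn out
  TTTTT
  TFTTT
  F.FTT
  TF.TT
  TTTT.
Step 2: 6 trees catch fire, 4 burn out
  TFTTT
  F.FTT
  ...FT
  F..TT
  TFTT.
Step 3: 7 trees catch fire, 6 burn out
  F.FTT
  ...FT
  ....F
  ...FT
  F.FT.

F.FTT
...FT
....F
...FT
F.FT.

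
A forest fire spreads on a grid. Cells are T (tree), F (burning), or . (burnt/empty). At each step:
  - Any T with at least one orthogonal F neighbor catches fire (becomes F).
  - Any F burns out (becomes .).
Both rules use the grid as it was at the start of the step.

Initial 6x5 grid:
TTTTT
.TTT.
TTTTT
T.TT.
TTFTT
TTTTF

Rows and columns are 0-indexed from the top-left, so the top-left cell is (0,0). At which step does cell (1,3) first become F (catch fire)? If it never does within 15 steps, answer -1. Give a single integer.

Step 1: cell (1,3)='T' (+6 fires, +2 burnt)
Step 2: cell (1,3)='T' (+4 fires, +6 burnt)
Step 3: cell (1,3)='T' (+5 fires, +4 burnt)
Step 4: cell (1,3)='F' (+5 fires, +5 burnt)
  -> target ignites at step 4
Step 5: cell (1,3)='.' (+2 fires, +5 burnt)
Step 6: cell (1,3)='.' (+2 fires, +2 burnt)
Step 7: cell (1,3)='.' (+0 fires, +2 burnt)
  fire out at step 7

4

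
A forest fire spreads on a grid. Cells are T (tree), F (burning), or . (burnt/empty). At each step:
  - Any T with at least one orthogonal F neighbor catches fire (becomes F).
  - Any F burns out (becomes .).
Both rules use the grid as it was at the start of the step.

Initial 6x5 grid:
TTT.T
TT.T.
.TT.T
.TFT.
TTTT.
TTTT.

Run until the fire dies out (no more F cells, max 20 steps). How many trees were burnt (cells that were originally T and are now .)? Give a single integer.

Answer: 17

Derivation:
Step 1: +4 fires, +1 burnt (F count now 4)
Step 2: +4 fires, +4 burnt (F count now 4)
Step 3: +4 fires, +4 burnt (F count now 4)
Step 4: +3 fires, +4 burnt (F count now 3)
Step 5: +2 fires, +3 burnt (F count now 2)
Step 6: +0 fires, +2 burnt (F count now 0)
Fire out after step 6
Initially T: 20, now '.': 27
Total burnt (originally-T cells now '.'): 17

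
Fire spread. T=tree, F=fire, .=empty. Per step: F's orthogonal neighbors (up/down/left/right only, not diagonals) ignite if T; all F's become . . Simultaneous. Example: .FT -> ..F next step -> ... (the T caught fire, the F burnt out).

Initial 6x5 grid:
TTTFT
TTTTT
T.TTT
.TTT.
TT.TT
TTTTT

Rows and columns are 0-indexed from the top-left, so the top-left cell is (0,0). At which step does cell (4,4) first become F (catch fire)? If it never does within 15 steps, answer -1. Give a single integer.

Step 1: cell (4,4)='T' (+3 fires, +1 burnt)
Step 2: cell (4,4)='T' (+4 fires, +3 burnt)
Step 3: cell (4,4)='T' (+5 fires, +4 burnt)
Step 4: cell (4,4)='T' (+3 fires, +5 burnt)
Step 5: cell (4,4)='F' (+4 fires, +3 burnt)
  -> target ignites at step 5
Step 6: cell (4,4)='.' (+3 fires, +4 burnt)
Step 7: cell (4,4)='.' (+2 fires, +3 burnt)
Step 8: cell (4,4)='.' (+1 fires, +2 burnt)
Step 9: cell (4,4)='.' (+0 fires, +1 burnt)
  fire out at step 9

5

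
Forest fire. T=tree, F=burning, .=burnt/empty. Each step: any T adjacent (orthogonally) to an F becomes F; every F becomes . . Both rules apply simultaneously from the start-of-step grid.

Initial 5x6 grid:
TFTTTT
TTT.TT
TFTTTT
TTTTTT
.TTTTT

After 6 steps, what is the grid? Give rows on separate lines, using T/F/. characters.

Step 1: 6 trees catch fire, 2 burn out
  F.FTTT
  TFT.TT
  F.FTTT
  TFTTTT
  .TTTTT
Step 2: 7 trees catch fire, 6 burn out
  ...FTT
  F.F.TT
  ...FTT
  F.FTTT
  .FTTTT
Step 3: 4 trees catch fire, 7 burn out
  ....FT
  ....TT
  ....FT
  ...FTT
  ..FTTT
Step 4: 5 trees catch fire, 4 burn out
  .....F
  ....FT
  .....F
  ....FT
  ...FTT
Step 5: 3 trees catch fire, 5 burn out
  ......
  .....F
  ......
  .....F
  ....FT
Step 6: 1 trees catch fire, 3 burn out
  ......
  ......
  ......
  ......
  .....F

......
......
......
......
.....F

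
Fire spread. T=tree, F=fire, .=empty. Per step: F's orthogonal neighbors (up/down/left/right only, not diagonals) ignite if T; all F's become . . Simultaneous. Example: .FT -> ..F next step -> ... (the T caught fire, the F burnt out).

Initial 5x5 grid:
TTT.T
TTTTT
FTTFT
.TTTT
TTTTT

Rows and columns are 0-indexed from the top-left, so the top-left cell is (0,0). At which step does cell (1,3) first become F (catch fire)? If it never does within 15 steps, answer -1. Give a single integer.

Step 1: cell (1,3)='F' (+6 fires, +2 burnt)
  -> target ignites at step 1
Step 2: cell (1,3)='.' (+8 fires, +6 burnt)
Step 3: cell (1,3)='.' (+6 fires, +8 burnt)
Step 4: cell (1,3)='.' (+1 fires, +6 burnt)
Step 5: cell (1,3)='.' (+0 fires, +1 burnt)
  fire out at step 5

1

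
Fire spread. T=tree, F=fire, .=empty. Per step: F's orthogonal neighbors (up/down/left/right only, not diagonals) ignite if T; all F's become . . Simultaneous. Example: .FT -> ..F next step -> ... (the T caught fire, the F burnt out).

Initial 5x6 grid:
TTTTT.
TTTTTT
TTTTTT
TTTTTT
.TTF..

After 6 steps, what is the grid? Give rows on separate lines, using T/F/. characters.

Step 1: 2 trees catch fire, 1 burn out
  TTTTT.
  TTTTTT
  TTTTTT
  TTTFTT
  .TF...
Step 2: 4 trees catch fire, 2 burn out
  TTTTT.
  TTTTTT
  TTTFTT
  TTF.FT
  .F....
Step 3: 5 trees catch fire, 4 burn out
  TTTTT.
  TTTFTT
  TTF.FT
  TF...F
  ......
Step 4: 6 trees catch fire, 5 burn out
  TTTFT.
  TTF.FT
  TF...F
  F.....
  ......
Step 5: 5 trees catch fire, 6 burn out
  TTF.F.
  TF...F
  F.....
  ......
  ......
Step 6: 2 trees catch fire, 5 burn out
  TF....
  F.....
  ......
  ......
  ......

TF....
F.....
......
......
......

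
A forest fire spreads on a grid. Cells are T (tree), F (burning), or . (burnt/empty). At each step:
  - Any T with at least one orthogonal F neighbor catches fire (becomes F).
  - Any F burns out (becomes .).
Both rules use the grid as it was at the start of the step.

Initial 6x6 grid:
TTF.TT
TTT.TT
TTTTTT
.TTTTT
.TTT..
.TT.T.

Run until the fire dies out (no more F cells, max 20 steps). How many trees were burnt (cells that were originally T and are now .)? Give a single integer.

Answer: 25

Derivation:
Step 1: +2 fires, +1 burnt (F count now 2)
Step 2: +3 fires, +2 burnt (F count now 3)
Step 3: +4 fires, +3 burnt (F count now 4)
Step 4: +5 fires, +4 burnt (F count now 5)
Step 5: +6 fires, +5 burnt (F count now 6)
Step 6: +4 fires, +6 burnt (F count now 4)
Step 7: +1 fires, +4 burnt (F count now 1)
Step 8: +0 fires, +1 burnt (F count now 0)
Fire out after step 8
Initially T: 26, now '.': 35
Total burnt (originally-T cells now '.'): 25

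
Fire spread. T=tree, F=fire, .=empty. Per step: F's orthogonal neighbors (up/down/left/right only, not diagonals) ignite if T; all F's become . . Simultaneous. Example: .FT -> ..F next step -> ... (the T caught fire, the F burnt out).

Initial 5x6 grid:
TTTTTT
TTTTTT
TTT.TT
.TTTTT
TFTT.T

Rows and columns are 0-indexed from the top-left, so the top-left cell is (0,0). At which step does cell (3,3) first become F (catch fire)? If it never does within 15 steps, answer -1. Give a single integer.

Step 1: cell (3,3)='T' (+3 fires, +1 burnt)
Step 2: cell (3,3)='T' (+3 fires, +3 burnt)
Step 3: cell (3,3)='F' (+4 fires, +3 burnt)
  -> target ignites at step 3
Step 4: cell (3,3)='.' (+4 fires, +4 burnt)
Step 5: cell (3,3)='.' (+5 fires, +4 burnt)
Step 6: cell (3,3)='.' (+4 fires, +5 burnt)
Step 7: cell (3,3)='.' (+2 fires, +4 burnt)
Step 8: cell (3,3)='.' (+1 fires, +2 burnt)
Step 9: cell (3,3)='.' (+0 fires, +1 burnt)
  fire out at step 9

3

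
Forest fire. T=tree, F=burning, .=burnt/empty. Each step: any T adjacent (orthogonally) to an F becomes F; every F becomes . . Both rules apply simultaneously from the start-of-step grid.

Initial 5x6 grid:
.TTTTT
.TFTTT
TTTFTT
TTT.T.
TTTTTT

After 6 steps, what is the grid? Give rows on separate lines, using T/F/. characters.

Step 1: 5 trees catch fire, 2 burn out
  .TFTTT
  .F.FTT
  TTF.FT
  TTT.T.
  TTTTTT
Step 2: 7 trees catch fire, 5 burn out
  .F.FTT
  ....FT
  TF...F
  TTF.F.
  TTTTTT
Step 3: 6 trees catch fire, 7 burn out
  ....FT
  .....F
  F.....
  TF....
  TTFTFT
Step 4: 5 trees catch fire, 6 burn out
  .....F
  ......
  ......
  F.....
  TF.F.F
Step 5: 1 trees catch fire, 5 burn out
  ......
  ......
  ......
  ......
  F.....
Step 6: 0 trees catch fire, 1 burn out
  ......
  ......
  ......
  ......
  ......

......
......
......
......
......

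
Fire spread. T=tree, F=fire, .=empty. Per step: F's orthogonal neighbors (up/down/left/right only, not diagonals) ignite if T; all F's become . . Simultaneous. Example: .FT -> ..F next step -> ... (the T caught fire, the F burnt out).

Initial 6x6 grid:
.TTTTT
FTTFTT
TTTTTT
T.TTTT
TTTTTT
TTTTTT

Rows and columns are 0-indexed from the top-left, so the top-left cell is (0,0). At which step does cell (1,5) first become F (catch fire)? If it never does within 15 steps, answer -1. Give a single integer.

Step 1: cell (1,5)='T' (+6 fires, +2 burnt)
Step 2: cell (1,5)='F' (+9 fires, +6 burnt)
  -> target ignites at step 2
Step 3: cell (1,5)='.' (+6 fires, +9 burnt)
Step 4: cell (1,5)='.' (+6 fires, +6 burnt)
Step 5: cell (1,5)='.' (+4 fires, +6 burnt)
Step 6: cell (1,5)='.' (+1 fires, +4 burnt)
Step 7: cell (1,5)='.' (+0 fires, +1 burnt)
  fire out at step 7

2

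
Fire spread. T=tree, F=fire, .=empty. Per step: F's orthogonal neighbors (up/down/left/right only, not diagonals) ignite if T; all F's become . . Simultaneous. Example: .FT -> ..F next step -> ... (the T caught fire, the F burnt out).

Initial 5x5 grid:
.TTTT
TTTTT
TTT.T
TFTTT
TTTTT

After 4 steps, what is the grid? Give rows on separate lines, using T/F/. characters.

Step 1: 4 trees catch fire, 1 burn out
  .TTTT
  TTTTT
  TFT.T
  F.FTT
  TFTTT
Step 2: 6 trees catch fire, 4 burn out
  .TTTT
  TFTTT
  F.F.T
  ...FT
  F.FTT
Step 3: 5 trees catch fire, 6 burn out
  .FTTT
  F.FTT
  ....T
  ....F
  ...FT
Step 4: 4 trees catch fire, 5 burn out
  ..FTT
  ...FT
  ....F
  .....
  ....F

..FTT
...FT
....F
.....
....F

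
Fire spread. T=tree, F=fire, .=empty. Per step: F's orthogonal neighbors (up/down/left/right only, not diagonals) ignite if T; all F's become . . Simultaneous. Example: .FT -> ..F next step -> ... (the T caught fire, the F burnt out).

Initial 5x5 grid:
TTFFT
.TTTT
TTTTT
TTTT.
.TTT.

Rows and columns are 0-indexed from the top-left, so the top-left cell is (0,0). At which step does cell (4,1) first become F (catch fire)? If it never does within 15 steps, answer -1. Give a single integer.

Step 1: cell (4,1)='T' (+4 fires, +2 burnt)
Step 2: cell (4,1)='T' (+5 fires, +4 burnt)
Step 3: cell (4,1)='T' (+4 fires, +5 burnt)
Step 4: cell (4,1)='T' (+4 fires, +4 burnt)
Step 5: cell (4,1)='F' (+2 fires, +4 burnt)
  -> target ignites at step 5
Step 6: cell (4,1)='.' (+0 fires, +2 burnt)
  fire out at step 6

5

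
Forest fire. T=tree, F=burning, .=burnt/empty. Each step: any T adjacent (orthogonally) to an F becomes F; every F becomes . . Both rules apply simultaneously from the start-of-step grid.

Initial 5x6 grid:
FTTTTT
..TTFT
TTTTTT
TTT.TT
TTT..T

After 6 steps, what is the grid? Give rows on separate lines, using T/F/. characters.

Step 1: 5 trees catch fire, 2 burn out
  .FTTFT
  ..TF.F
  TTTTFT
  TTT.TT
  TTT..T
Step 2: 7 trees catch fire, 5 burn out
  ..FF.F
  ..F...
  TTTF.F
  TTT.FT
  TTT..T
Step 3: 2 trees catch fire, 7 burn out
  ......
  ......
  TTF...
  TTT..F
  TTT..T
Step 4: 3 trees catch fire, 2 burn out
  ......
  ......
  TF....
  TTF...
  TTT..F
Step 5: 3 trees catch fire, 3 burn out
  ......
  ......
  F.....
  TF....
  TTF...
Step 6: 2 trees catch fire, 3 burn out
  ......
  ......
  ......
  F.....
  TF....

......
......
......
F.....
TF....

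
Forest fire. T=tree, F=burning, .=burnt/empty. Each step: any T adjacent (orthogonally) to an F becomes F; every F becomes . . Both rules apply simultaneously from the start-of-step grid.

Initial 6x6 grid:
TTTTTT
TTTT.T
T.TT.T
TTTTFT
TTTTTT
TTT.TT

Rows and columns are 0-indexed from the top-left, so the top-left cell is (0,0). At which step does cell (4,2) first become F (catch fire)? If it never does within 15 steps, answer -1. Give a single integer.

Step 1: cell (4,2)='T' (+3 fires, +1 burnt)
Step 2: cell (4,2)='T' (+6 fires, +3 burnt)
Step 3: cell (4,2)='F' (+6 fires, +6 burnt)
  -> target ignites at step 3
Step 4: cell (4,2)='.' (+6 fires, +6 burnt)
Step 5: cell (4,2)='.' (+6 fires, +6 burnt)
Step 6: cell (4,2)='.' (+3 fires, +6 burnt)
Step 7: cell (4,2)='.' (+1 fires, +3 burnt)
Step 8: cell (4,2)='.' (+0 fires, +1 burnt)
  fire out at step 8

3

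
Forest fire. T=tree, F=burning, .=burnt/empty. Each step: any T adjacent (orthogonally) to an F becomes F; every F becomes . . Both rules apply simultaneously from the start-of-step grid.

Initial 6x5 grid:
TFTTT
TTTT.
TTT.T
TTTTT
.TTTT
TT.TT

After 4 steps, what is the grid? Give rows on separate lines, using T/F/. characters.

Step 1: 3 trees catch fire, 1 burn out
  F.FTT
  TFTT.
  TTT.T
  TTTTT
  .TTTT
  TT.TT
Step 2: 4 trees catch fire, 3 burn out
  ...FT
  F.FT.
  TFT.T
  TTTTT
  .TTTT
  TT.TT
Step 3: 5 trees catch fire, 4 burn out
  ....F
  ...F.
  F.F.T
  TFTTT
  .TTTT
  TT.TT
Step 4: 3 trees catch fire, 5 burn out
  .....
  .....
  ....T
  F.FTT
  .FTTT
  TT.TT

.....
.....
....T
F.FTT
.FTTT
TT.TT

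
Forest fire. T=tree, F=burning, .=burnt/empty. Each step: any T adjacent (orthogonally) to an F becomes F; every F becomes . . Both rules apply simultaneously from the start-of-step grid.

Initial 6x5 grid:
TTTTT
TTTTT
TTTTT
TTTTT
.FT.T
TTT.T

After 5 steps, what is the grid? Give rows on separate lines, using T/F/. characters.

Step 1: 3 trees catch fire, 1 burn out
  TTTTT
  TTTTT
  TTTTT
  TFTTT
  ..F.T
  TFT.T
Step 2: 5 trees catch fire, 3 burn out
  TTTTT
  TTTTT
  TFTTT
  F.FTT
  ....T
  F.F.T
Step 3: 4 trees catch fire, 5 burn out
  TTTTT
  TFTTT
  F.FTT
  ...FT
  ....T
  ....T
Step 4: 5 trees catch fire, 4 burn out
  TFTTT
  F.FTT
  ...FT
  ....F
  ....T
  ....T
Step 5: 5 trees catch fire, 5 burn out
  F.FTT
  ...FT
  ....F
  .....
  ....F
  ....T

F.FTT
...FT
....F
.....
....F
....T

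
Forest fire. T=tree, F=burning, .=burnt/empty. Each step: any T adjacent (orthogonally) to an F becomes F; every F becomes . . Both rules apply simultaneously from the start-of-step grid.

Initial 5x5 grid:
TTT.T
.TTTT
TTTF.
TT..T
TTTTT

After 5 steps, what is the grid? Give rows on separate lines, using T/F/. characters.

Step 1: 2 trees catch fire, 1 burn out
  TTT.T
  .TTFT
  TTF..
  TT..T
  TTTTT
Step 2: 3 trees catch fire, 2 burn out
  TTT.T
  .TF.F
  TF...
  TT..T
  TTTTT
Step 3: 5 trees catch fire, 3 burn out
  TTF.F
  .F...
  F....
  TF..T
  TTTTT
Step 4: 3 trees catch fire, 5 burn out
  TF...
  .....
  .....
  F...T
  TFTTT
Step 5: 3 trees catch fire, 3 burn out
  F....
  .....
  .....
  ....T
  F.FTT

F....
.....
.....
....T
F.FTT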